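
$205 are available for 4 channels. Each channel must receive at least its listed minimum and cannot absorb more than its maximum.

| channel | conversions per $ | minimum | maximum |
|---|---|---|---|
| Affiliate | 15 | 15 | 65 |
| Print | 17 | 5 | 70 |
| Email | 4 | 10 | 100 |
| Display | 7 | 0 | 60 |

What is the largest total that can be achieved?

Meeting every minimum uses 15+5+10+0 = 30 $, leaving 175.
Rank by conversions per $: Print 17 > Affiliate 15 > Display 7 > Email 4.
Give Print 65 more to hit its cap of 70 — 110 left.
Affiliate: +50 to 65 (cap) — 60 left.
Display: +60 to 60 (cap) — 0 left.
Total = 15×65 + 17×70 + 4×10 + 7×60 = 2625.

2625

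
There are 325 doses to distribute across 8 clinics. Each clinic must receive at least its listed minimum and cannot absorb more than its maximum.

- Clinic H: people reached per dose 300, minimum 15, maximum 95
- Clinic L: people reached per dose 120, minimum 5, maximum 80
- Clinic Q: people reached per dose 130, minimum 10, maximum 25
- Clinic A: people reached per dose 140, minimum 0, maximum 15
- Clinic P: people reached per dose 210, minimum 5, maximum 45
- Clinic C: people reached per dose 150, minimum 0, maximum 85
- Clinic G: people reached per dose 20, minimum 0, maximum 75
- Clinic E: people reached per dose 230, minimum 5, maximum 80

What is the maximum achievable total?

Meeting every minimum uses 15+5+10+0+5+0+0+5 = 40 doses, leaving 285.
Rank by people reached per dose: Clinic H 300 > Clinic E 230 > Clinic P 210 > Clinic C 150 > Clinic A 140 > Clinic Q 130 > Clinic L 120 > Clinic G 20.
Clinic H takes 80 more to reach its cap of 95 ; 205 left.
Give Clinic E 75 more to hit its cap of 80 ; 130 left.
Clinic P: +40 to 45 (cap) ; 90 left.
Give Clinic C 85 more to hit its cap of 85 ; 5 left.
Only 5 left; Clinic A takes them to reach 5.
Total = 300×95 + 120×5 + 130×10 + 140×5 + 210×45 + 150×85 + 230×80 = 71700.

71700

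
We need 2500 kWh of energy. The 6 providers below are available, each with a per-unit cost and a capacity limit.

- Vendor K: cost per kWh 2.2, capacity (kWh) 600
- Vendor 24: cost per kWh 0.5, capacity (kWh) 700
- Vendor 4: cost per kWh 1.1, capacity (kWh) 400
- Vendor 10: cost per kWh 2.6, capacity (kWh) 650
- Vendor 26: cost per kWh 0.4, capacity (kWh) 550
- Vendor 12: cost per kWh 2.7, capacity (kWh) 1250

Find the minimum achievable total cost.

Fill from the cheapest provider first.
Vendor 26 (0.4): use full 550 ; 1950 kWh to go.
Vendor 24 at 0.5: take all 700 kWh ; 1250 still needed.
Take 400 from Vendor 4 at 1.1 ; need 850 more.
Take 600 from Vendor K at 2.2 ; need 250 more.
Vendor 10 (2.6): take the remaining 250 ; done.
Vendor 12: unused.
Cost = 550×0.4 + 700×0.5 + 400×1.1 + 600×2.2 + 250×2.6 = 2980.

2980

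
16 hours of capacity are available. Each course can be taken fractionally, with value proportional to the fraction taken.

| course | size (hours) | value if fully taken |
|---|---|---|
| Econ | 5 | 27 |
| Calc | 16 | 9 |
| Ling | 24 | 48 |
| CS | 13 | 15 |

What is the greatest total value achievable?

Rank by value-to-size ratio: Econ 27/5≈5.4, Ling 48/24≈2, CS 15/13≈1.15, Calc 9/16≈0.562.
Econ: take in full, 5 hours for value 27 ; 11 left.
Fill the last 11 hours with part of Ling: 11/24 of it earns 22.
Total value = 49.

49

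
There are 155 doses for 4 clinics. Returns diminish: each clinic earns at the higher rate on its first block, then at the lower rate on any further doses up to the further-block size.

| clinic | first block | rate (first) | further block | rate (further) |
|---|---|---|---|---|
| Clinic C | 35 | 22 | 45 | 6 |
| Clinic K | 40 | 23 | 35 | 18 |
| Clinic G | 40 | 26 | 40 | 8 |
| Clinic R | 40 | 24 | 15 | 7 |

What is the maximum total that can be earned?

Rank every tier by rate: Clinic G/tier1 26 > Clinic R/tier1 24 > Clinic K/tier1 23 > Clinic C/tier1 22 > Clinic K/tier2 18 > Clinic G/tier2 8 > Clinic R/tier2 7 > Clinic C/tier2 6.
Clinic G/tier1 (26): +40 ; 115 left.
Fill Clinic R tier1 block (40 at 24) ; 75 left.
Clinic K/tier1 (23): +40 ; 35 left.
Clinic C/tier1 (22): +35 ; 0 left.
Total = 26×40 + 24×40 + 23×40 + 22×35 = 3690.

3690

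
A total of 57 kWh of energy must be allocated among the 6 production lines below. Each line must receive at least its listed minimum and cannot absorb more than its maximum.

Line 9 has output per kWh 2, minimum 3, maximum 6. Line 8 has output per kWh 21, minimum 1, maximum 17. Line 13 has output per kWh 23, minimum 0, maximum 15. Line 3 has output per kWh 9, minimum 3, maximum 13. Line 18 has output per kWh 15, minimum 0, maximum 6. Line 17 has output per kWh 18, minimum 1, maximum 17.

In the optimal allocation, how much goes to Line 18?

Meeting every minimum uses 3+1+0+3+0+1 = 8 kWh, leaving 49.
Rank by output per kWh: Line 13 23 > Line 8 21 > Line 17 18 > Line 18 15 > Line 3 9 > Line 9 2.
Line 13 takes 15 more to reach its cap of 15 ; 34 left.
Line 8: +16 to 17 (cap) ; 18 left.
Line 17 takes 16 more to reach its cap of 17 ; 2 left.
Only 2 left; Line 18 takes them to reach 2.

2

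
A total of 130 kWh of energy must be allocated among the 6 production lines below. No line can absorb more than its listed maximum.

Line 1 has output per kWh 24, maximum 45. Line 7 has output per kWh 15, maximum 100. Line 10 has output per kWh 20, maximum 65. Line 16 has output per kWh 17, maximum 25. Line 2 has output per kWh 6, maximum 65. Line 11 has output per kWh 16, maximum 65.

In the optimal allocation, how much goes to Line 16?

20

Rank by output per kWh: Line 1 24 > Line 10 20 > Line 16 17 > Line 11 16 > Line 7 15 > Line 2 6.
Line 1 takes 45 to reach its cap of 45 ; 85 left.
Line 10 takes 65 to reach its cap of 65 ; 20 left.
Line 16: +20 (room for 25) → 20. Pool exhausted.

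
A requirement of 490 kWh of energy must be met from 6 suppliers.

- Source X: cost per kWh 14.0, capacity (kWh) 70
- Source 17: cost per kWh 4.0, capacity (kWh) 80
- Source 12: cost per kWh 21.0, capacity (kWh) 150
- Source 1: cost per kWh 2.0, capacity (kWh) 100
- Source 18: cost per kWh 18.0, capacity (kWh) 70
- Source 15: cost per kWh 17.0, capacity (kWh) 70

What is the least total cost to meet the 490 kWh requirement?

Use suppliers in increasing cost order.
Take 100 from Source 1 at 2.0 — need 390 more.
Source 17 (4.0): use full 80 — 310 kWh to go.
Source X at 14.0: take all 70 kWh — 240 still needed.
Source 15 (17.0): use full 70 — 170 kWh to go.
Source 18 at 18.0: take all 70 kWh — 100 still needed.
Source 12 at 21.0: take 100 of its 150 — requirement met.
Cost = 100×2.0 + 80×4.0 + 70×14.0 + 70×17.0 + 70×18.0 + 100×21.0 = 6050.

6050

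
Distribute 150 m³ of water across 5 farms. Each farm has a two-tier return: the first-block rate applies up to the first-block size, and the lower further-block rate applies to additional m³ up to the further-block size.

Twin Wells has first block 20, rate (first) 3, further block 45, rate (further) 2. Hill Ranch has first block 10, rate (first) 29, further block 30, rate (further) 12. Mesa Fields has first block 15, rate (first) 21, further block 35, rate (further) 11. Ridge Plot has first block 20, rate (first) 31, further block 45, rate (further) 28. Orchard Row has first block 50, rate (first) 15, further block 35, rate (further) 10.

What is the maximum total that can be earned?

3355

Rank every tier by rate: Ridge Plot/tier1 31 > Hill Ranch/tier1 29 > Ridge Plot/tier2 28 > Mesa Fields/tier1 21 > Orchard Row/tier1 15 > Hill Ranch/tier2 12 > Mesa Fields/tier2 11 > Orchard Row/tier2 10 > Twin Wells/tier1 3 > Twin Wells/tier2 2.
Ridge Plot tier1 at 31: fill all 20 → 130 left.
Fill Hill Ranch tier1 block (10 at 29) → 120 left.
Ridge Plot tier2 at 28: fill all 45 → 75 left.
Mesa Fields tier1 at 21: fill all 15 → 60 left.
Orchard Row/tier1 (15): +50 → 10 left.
10 remain; put them into Hill Ranch tier2 at 12.
Total = 31×20 + 29×10 + 28×45 + 21×15 + 15×50 + 12×10 = 3355.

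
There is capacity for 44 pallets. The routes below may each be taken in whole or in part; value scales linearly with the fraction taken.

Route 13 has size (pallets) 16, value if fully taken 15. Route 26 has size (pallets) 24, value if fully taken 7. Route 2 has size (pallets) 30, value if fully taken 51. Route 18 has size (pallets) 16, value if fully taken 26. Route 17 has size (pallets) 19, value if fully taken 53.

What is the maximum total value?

95.5

Sort by value density: Route 17 53/19≈2.79, Route 2 51/30≈1.7, Route 18 26/16≈1.62, Route 13 15/16≈0.938, Route 26 7/24≈0.292.
All 19 pallets of Route 17 fit (value 53) ; 25 remain.
25 pallets left: a 25/30 share of Route 2 gives 51×25/30 = 42.5.
Total value = 95.5.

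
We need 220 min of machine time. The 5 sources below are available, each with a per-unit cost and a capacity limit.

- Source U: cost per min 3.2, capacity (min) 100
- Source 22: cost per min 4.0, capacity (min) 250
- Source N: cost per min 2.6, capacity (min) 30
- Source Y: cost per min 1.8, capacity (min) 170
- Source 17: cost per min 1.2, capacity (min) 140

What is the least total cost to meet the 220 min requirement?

Cheapest first:
Take 140 from Source 17 at 1.2 ; need 80 more.
Source Y (1.8): take the remaining 80 ; done.
Source N, Source U, Source 22: unused.
Cost = 140×1.2 + 80×1.8 = 312.

312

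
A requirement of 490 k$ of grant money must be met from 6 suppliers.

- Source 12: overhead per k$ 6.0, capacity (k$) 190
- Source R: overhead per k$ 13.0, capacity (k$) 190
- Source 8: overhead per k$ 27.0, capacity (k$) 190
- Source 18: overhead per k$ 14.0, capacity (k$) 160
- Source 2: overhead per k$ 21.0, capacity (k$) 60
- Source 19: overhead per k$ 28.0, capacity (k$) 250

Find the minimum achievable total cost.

Fill from the cheapest supplier first.
Source 12 at 6.0: take all 190 k$ — 300 still needed.
Source R at 13.0: take all 190 k$ — 110 still needed.
Source 18 at 14.0: take 110 of its 160 — requirement met.
Source 2, Source 8, Source 19: unused.
Cost = 190×6.0 + 190×13.0 + 110×14.0 = 5150.

5150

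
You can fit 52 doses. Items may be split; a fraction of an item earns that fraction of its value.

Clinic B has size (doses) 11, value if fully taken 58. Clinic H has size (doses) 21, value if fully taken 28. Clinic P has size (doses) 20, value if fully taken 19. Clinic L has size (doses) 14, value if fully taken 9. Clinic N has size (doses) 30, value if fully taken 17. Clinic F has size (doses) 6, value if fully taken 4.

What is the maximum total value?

Rank by value-to-size ratio: Clinic B 58/11≈5.27, Clinic H 28/21≈1.33, Clinic P 19/20≈0.95, Clinic F 4/6≈0.667, Clinic L 9/14≈0.643, Clinic N 17/30≈0.567.
Take all of Clinic B (11 doses, value 58) ; 41 doses left.
All 21 doses of Clinic H fit (value 28) ; 20 remain.
All 20 doses of Clinic P fit (value 19) ; 0 remain.
Total value = 105.

105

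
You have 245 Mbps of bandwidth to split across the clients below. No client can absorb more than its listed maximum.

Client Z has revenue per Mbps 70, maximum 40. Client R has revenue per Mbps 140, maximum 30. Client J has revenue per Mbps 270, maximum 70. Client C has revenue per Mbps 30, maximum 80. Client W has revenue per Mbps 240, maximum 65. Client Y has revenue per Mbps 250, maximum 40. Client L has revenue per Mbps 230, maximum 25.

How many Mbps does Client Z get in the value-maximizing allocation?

Rank by revenue per Mbps: Client J 270 > Client Y 250 > Client W 240 > Client L 230 > Client R 140 > Client Z 70 > Client C 30.
Give Client J 70 to hit its cap of 70 — 175 left.
Client Y: +40 to 40 (cap) — 135 left.
Give Client W 65 to hit its cap of 65 — 70 left.
Client L: +25 to 25 (cap) — 45 left.
Client R: +30 to 30 (cap) — 15 left.
Client Z: +15 (room for 40) → 15. Pool exhausted.

15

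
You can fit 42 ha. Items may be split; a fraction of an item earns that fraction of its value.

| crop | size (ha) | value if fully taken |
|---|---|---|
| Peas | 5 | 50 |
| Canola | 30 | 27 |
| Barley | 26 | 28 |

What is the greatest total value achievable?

87.9

Best value per unit of size first: Peas 50/5≈10, Barley 28/26≈1.08, Canola 27/30≈0.9.
Take all of Peas (5 ha, value 50) — 37 ha left.
Take all of Barley (26 ha, value 28) — 11 ha left.
Fill the last 11 ha with part of Canola: 11/30 of it earns 9.9.
Total value = 87.9.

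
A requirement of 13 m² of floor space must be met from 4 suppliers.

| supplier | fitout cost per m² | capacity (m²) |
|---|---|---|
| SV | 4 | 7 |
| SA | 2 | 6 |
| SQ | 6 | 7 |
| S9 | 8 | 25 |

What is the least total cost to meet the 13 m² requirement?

40

Fill from the cheapest supplier first.
SA (2): use full 6 — 7 m² to go.
Take 7 from SV at 4 — need 0 more.
SQ, S9: unused.
Cost = 6×2 + 7×4 = 40.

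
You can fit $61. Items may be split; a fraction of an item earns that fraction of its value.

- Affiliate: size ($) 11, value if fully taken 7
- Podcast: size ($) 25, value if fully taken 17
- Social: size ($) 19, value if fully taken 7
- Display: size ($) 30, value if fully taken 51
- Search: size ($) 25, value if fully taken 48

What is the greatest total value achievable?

103.08

Sort by value density: Search 48/25≈1.92, Display 51/30≈1.7, Podcast 17/25≈0.68, Affiliate 7/11≈0.636, Social 7/19≈0.368.
Take all of Search (25 $, value 48) ; 36 $ left.
Take all of Display (30 $, value 51) ; 6 $ left.
6 $ left: a 6/25 share of Podcast gives 17×6/25 = 4.08.
Total value = 103.08.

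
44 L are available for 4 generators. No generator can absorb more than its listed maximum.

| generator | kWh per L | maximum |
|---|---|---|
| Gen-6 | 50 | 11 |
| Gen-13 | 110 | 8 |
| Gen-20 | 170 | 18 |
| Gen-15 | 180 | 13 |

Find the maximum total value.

6530

Highest kWh per L first: Gen-15 180 > Gen-20 170 > Gen-13 110 > Gen-6 50.
Give Gen-15 13 to hit its cap of 13 → 31 left.
Give Gen-20 18 to hit its cap of 18 → 13 left.
Gen-13 takes 8 to reach its cap of 8 → 5 left.
Gen-6 has room for 11 but only 5 remain, so it gets 5.
Total = 50×5 + 110×8 + 170×18 + 180×13 = 6530.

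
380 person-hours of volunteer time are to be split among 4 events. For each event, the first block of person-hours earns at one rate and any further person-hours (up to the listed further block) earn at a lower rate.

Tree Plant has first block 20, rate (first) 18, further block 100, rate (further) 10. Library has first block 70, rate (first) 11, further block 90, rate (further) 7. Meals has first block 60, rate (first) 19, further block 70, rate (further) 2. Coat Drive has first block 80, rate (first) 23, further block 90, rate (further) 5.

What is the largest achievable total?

Rank every tier by rate: Coat Drive/first 23 > Meals/first 19 > Tree Plant/first 18 > Library/first 11 > Tree Plant/second 10 > Library/second 7 > Coat Drive/second 5 > Meals/second 2.
Coat Drive/first (23): +80 → 300 left.
Meals first at 19: fill all 60 → 240 left.
Tree Plant/first (18): +20 → 220 left.
Fill Library first block (70 at 11) → 150 left.
Tree Plant/second (10): +100 → 50 left.
50 remain; put them into Library second at 7.
Total = 23×80 + 19×60 + 18×20 + 11×70 + 10×100 + 7×50 = 5460.

5460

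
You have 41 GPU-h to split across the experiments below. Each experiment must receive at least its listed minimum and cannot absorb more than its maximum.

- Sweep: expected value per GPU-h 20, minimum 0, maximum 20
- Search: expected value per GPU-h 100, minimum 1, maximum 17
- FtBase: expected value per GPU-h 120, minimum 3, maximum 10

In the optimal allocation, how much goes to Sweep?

14

Meeting every minimum uses 0+1+3 = 4 GPU-h, leaving 37.
Highest expected value per GPU-h first: FtBase 120 > Search 100 > Sweep 20.
FtBase: +7 to 10 (cap) ; 30 left.
Search: +16 to 17 (cap) ; 14 left.
Only 14 left; Sweep takes them to reach 14.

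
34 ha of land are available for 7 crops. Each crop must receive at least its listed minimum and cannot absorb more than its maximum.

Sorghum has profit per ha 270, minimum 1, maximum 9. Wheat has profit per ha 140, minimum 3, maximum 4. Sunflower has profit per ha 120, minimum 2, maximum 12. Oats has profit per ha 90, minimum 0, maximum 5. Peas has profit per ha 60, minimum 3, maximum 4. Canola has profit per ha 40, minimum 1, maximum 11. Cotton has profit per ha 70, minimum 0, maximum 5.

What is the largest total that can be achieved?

5100

Meeting every minimum uses 1+3+2+0+3+1+0 = 10 ha, leaving 24.
Highest profit per ha first: Sorghum 270 > Wheat 140 > Sunflower 120 > Oats 90 > Cotton 70 > Peas 60 > Canola 40.
Give Sorghum 8 more to hit its cap of 9 → 16 left.
Wheat takes 1 more to reach its cap of 4 → 15 left.
Give Sunflower 10 more to hit its cap of 12 → 5 left.
Oats takes 5 more to reach its cap of 5 → 0 left.
Total = 270×9 + 140×4 + 120×12 + 90×5 + 60×3 + 40×1 = 5100.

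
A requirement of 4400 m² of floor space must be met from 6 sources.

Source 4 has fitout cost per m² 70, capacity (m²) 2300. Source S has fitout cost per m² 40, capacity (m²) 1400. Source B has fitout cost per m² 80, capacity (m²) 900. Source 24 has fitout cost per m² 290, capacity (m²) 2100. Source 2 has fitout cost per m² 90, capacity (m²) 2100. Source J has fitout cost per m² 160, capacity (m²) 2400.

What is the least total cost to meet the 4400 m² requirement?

Cheapest first:
Source S (40): use full 1400 — 3000 m² to go.
Take 2300 from Source 4 at 70 — need 700 more.
Source B at 80: take 700 of its 900 — requirement met.
Source 2, Source J, Source 24: unused.
Cost = 1400×40 + 2300×70 + 700×80 = 273000.

273000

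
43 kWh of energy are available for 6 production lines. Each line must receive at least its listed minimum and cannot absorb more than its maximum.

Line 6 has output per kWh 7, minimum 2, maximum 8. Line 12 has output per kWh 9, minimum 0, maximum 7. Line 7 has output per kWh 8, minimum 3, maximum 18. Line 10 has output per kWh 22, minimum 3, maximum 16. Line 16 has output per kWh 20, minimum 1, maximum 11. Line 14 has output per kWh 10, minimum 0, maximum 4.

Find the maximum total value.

713

Meeting every minimum uses 2+0+3+3+1+0 = 9 kWh, leaving 34.
Order the production lines by output per kWh: Line 10 22 > Line 16 20 > Line 14 10 > Line 12 9 > Line 7 8 > Line 6 7.
Line 10 takes 13 more to reach its cap of 16 — 21 left.
Line 16 takes 10 more to reach its cap of 11 — 11 left.
Line 14 takes 4 more to reach its cap of 4 — 7 left.
Give Line 12 7 more to hit its cap of 7 — 0 left.
Total = 7×2 + 9×7 + 8×3 + 22×16 + 20×11 + 10×4 = 713.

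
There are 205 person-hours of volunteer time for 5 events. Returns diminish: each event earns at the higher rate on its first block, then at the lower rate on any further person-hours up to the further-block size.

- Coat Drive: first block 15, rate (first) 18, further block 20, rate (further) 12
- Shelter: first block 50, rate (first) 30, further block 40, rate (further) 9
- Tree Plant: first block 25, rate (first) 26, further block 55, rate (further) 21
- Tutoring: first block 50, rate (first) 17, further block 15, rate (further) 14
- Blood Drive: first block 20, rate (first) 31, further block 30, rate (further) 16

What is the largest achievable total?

Treat each block as its own option and order by rate: Blood Drive/tier1 31 > Shelter/tier1 30 > Tree Plant/tier1 26 > Tree Plant/tier2 21 > Coat Drive/tier1 18 > Tutoring/tier1 17 > Blood Drive/tier2 16 > Tutoring/tier2 14 > Coat Drive/tier2 12 > Shelter/tier2 9.
Blood Drive/tier1 (31): +20 ; 185 left.
Shelter/tier1 (30): +50 ; 135 left.
Tree Plant/tier1 (26): +25 ; 110 left.
Tree Plant/tier2 (21): +55 ; 55 left.
Fill Coat Drive tier1 block (15 at 18) ; 40 left.
Tutoring/tier1: +40 of 50 at 17; pool empty.
Total = 31×20 + 30×50 + 26×25 + 21×55 + 18×15 + 17×40 = 4875.

4875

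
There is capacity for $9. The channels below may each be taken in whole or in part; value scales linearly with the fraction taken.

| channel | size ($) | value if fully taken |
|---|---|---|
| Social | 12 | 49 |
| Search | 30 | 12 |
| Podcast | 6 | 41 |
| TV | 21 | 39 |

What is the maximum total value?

53.25

Rank by value-to-size ratio: Podcast 41/6≈6.83, Social 49/12≈4.08, TV 39/21≈1.86, Search 12/30≈0.4.
Take all of Podcast (6 $, value 41) — 3 $ left.
3 $ left: a 3/12 share of Social gives 49×3/12 = 12.25.
Total value = 53.25.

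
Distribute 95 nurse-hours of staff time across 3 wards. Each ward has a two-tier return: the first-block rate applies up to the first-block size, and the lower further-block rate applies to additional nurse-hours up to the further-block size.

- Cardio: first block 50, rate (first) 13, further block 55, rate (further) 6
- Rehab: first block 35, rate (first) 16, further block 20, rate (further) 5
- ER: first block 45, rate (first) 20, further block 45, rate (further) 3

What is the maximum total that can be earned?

Rank every tier by rate: ER/T1 20 > Rehab/T1 16 > Cardio/T1 13 > Cardio/T2 6 > Rehab/T2 5 > ER/T2 3.
ER/T1 (20): +45 — 50 left.
Fill Rehab T1 block (35 at 16) — 15 left.
15 remain; put them into Cardio T1 at 13.
Total = 20×45 + 16×35 + 13×15 = 1655.

1655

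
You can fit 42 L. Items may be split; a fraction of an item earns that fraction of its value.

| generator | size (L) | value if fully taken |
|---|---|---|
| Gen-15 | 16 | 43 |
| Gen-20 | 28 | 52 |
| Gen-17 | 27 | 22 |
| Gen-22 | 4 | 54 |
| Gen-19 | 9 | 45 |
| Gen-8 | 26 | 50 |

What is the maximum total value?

Sort by value density: Gen-22 54/4≈13.5, Gen-19 45/9≈5, Gen-15 43/16≈2.69, Gen-8 50/26≈1.92, Gen-20 52/28≈1.86, Gen-17 22/27≈0.815.
Take all of Gen-22 (4 L, value 54) → 38 L left.
All 9 L of Gen-19 fit (value 45) → 29 remain.
All 16 L of Gen-15 fit (value 43) → 13 remain.
Fill the last 13 L with part of Gen-8: 13/26 of it earns 25.
Total value = 167.

167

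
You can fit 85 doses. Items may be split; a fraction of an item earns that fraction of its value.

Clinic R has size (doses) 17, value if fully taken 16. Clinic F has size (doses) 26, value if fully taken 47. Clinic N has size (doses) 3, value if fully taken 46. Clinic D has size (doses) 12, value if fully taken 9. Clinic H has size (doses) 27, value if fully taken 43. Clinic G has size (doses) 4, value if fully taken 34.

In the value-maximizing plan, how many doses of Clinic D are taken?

8

Sort by value density: Clinic N 46/3≈15.3, Clinic G 34/4≈8.5, Clinic F 47/26≈1.81, Clinic H 43/27≈1.59, Clinic R 16/17≈0.941, Clinic D 9/12≈0.75.
Take all of Clinic N (3 doses, value 46) — 82 doses left.
All 4 doses of Clinic G fit (value 34) — 78 remain.
Take all of Clinic F (26 doses, value 47) — 52 doses left.
Take all of Clinic H (27 doses, value 43) — 25 doses left.
All 17 doses of Clinic R fit (value 16) — 8 remain.
Fill the last 8 doses with part of Clinic D: 8/12 of it earns 6.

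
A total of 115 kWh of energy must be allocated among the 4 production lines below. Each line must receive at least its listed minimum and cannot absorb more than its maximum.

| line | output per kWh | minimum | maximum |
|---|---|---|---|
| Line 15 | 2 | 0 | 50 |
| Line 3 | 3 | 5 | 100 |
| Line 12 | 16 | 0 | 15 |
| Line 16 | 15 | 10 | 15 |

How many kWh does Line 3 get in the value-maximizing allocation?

85

Meeting every minimum uses 0+5+0+10 = 15 kWh, leaving 100.
Rank by output per kWh: Line 12 16 > Line 16 15 > Line 3 3 > Line 15 2.
Line 12: +15 to 15 (cap) ; 85 left.
Line 16: +5 to 15 (cap) ; 80 left.
Line 3 has room for 95 more but only 80 remain, so it gets 85.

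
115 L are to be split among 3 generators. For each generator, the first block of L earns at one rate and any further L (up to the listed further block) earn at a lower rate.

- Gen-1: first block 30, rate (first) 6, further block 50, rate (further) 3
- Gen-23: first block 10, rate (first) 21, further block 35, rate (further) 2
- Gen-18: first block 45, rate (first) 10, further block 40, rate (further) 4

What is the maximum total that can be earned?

Order all 6 blocks by rate: Gen-23/first 21 > Gen-18/first 10 > Gen-1/first 6 > Gen-18/second 4 > Gen-1/second 3 > Gen-23/second 2.
Gen-23 first at 21: fill all 10 — 105 left.
Gen-18/first (10): +45 — 60 left.
Fill Gen-1 first block (30 at 6) — 30 left.
Gen-18/second: +30 of 40 at 4; pool empty.
Total = 21×10 + 10×45 + 6×30 + 4×30 = 960.

960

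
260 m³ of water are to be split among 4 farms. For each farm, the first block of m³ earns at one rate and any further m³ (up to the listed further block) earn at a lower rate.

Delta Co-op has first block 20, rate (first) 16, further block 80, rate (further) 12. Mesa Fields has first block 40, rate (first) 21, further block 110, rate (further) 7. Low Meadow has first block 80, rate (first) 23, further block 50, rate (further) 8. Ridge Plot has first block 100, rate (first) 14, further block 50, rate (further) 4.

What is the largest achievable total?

Order all 8 blocks by rate: Low Meadow/T1 23 > Mesa Fields/T1 21 > Delta Co-op/T1 16 > Ridge Plot/T1 14 > Delta Co-op/T2 12 > Low Meadow/T2 8 > Mesa Fields/T2 7 > Ridge Plot/T2 4.
Low Meadow T1 at 23: fill all 80 ; 180 left.
Fill Mesa Fields T1 block (40 at 21) ; 140 left.
Delta Co-op T1 at 16: fill all 20 ; 120 left.
Fill Ridge Plot T1 block (100 at 14) ; 20 left.
Delta Co-op T2 at 12: only 20 left, fill 20.
Total = 23×80 + 21×40 + 16×20 + 14×100 + 12×20 = 4640.

4640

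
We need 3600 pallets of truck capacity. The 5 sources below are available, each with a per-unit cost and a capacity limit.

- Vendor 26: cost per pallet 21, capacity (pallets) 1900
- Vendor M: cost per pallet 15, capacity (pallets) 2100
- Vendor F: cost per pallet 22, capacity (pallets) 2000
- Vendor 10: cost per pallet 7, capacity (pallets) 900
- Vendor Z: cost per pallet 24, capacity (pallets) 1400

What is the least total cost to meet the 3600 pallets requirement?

Cheapest first:
Vendor 10 (7): use full 900 → 2700 pallets to go.
Vendor M at 15: take all 2100 pallets → 600 still needed.
Take 600 from Vendor 26 at 21 to finish.
Vendor F, Vendor Z: unused.
Cost = 900×7 + 2100×15 + 600×21 = 50400.

50400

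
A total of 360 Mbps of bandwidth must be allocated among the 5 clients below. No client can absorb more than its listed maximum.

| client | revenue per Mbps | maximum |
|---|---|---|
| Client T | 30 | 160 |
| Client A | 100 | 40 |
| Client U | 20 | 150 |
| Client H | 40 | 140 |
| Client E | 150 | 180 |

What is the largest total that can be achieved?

Order the clients by revenue per Mbps: Client E 150 > Client A 100 > Client H 40 > Client T 30 > Client U 20.
Client E takes 180 to reach its cap of 180 ; 180 left.
Client A: +40 to 40 (cap) ; 140 left.
Give Client H 140 to hit its cap of 140 ; 0 left.
Total = 100×40 + 40×140 + 150×180 = 36600.

36600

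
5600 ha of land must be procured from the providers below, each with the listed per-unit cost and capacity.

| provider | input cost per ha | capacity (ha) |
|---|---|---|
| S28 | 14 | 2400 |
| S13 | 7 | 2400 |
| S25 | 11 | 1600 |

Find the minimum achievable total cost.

56800

Use providers in increasing cost order.
S13 at 7: take all 2400 ha — 3200 still needed.
S25 (11): use full 1600 — 1600 ha to go.
S28 at 14: take 1600 of its 2400 — requirement met.
Cost = 2400×7 + 1600×11 + 1600×14 = 56800.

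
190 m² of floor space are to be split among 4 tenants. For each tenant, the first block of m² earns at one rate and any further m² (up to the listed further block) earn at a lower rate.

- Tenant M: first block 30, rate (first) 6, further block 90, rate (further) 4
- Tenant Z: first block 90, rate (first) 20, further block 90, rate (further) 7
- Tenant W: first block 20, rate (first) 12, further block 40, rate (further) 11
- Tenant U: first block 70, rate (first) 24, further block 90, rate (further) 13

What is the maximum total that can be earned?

3870

Rank every tier by rate: Tenant U/tier1 24 > Tenant Z/tier1 20 > Tenant U/tier2 13 > Tenant W/tier1 12 > Tenant W/tier2 11 > Tenant Z/tier2 7 > Tenant M/tier1 6 > Tenant M/tier2 4.
Fill Tenant U tier1 block (70 at 24) ; 120 left.
Tenant Z/tier1 (20): +90 ; 30 left.
Tenant U tier2 at 13: only 30 left, fill 30.
Total = 24×70 + 20×90 + 13×30 = 3870.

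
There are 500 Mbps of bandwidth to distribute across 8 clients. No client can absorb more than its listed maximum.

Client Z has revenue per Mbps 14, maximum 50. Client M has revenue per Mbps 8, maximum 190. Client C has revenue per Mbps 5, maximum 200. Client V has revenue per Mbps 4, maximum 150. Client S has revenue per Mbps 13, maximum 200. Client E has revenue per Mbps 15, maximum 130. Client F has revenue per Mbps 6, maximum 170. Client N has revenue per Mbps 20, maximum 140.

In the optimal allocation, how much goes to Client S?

180

Order the clients by revenue per Mbps: Client N 20 > Client E 15 > Client Z 14 > Client S 13 > Client M 8 > Client F 6 > Client C 5 > Client V 4.
Client N: +140 to 140 (cap) ; 360 left.
Client E: +130 to 130 (cap) ; 230 left.
Client Z: +50 to 50 (cap) ; 180 left.
Only 180 left; Client S takes them to reach 180.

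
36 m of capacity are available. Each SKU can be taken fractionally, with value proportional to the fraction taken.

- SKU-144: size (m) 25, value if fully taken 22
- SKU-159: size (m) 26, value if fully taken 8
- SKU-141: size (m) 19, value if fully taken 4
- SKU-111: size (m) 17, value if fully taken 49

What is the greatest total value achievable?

Sort by value density: SKU-111 49/17≈2.88, SKU-144 22/25≈0.88, SKU-159 8/26≈0.308, SKU-141 4/19≈0.211.
All 17 m of SKU-111 fit (value 49) → 19 remain.
19 m left: a 19/25 share of SKU-144 gives 22×19/25 = 16.72.
Total value = 65.72.

65.72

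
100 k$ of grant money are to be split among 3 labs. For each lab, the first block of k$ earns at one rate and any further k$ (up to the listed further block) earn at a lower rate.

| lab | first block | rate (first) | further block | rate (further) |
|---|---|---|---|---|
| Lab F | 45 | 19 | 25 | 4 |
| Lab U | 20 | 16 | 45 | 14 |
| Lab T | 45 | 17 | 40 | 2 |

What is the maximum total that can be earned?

Treat each block as its own option and order by rate: Lab F/first 19 > Lab T/first 17 > Lab U/first 16 > Lab U/second 14 > Lab F/second 4 > Lab T/second 2.
Lab F/first (19): +45 — 55 left.
Lab T first at 17: fill all 45 — 10 left.
Lab U/first: +10 of 20 at 16; pool empty.
Total = 19×45 + 17×45 + 16×10 = 1780.

1780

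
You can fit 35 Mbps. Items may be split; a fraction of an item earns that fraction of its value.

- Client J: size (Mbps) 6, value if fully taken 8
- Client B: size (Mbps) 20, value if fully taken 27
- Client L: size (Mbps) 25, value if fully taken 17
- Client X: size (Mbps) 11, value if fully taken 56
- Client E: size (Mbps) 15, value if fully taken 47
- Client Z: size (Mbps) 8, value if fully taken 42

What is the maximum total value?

146.35

Best value per unit of size first: Client Z 42/8≈5.25, Client X 56/11≈5.09, Client E 47/15≈3.13, Client B 27/20≈1.35, Client J 8/6≈1.33, Client L 17/25≈0.68.
Take all of Client Z (8 Mbps, value 42) — 27 Mbps left.
All 11 Mbps of Client X fit (value 56) — 16 remain.
Client E: take in full, 15 Mbps for value 47 — 1 left.
Fill the last 1 Mbps with part of Client B: 1/20 of it earns 1.35.
Total value = 146.35.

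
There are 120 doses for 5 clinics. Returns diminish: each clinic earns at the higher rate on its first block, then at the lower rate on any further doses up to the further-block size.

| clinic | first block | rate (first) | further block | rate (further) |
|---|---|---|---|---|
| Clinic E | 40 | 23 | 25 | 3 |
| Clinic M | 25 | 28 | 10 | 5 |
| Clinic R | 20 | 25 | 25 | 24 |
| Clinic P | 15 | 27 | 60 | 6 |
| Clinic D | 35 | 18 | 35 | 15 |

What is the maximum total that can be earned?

3010

Order all 10 blocks by rate: Clinic M/first 28 > Clinic P/first 27 > Clinic R/first 25 > Clinic R/second 24 > Clinic E/first 23 > Clinic D/first 18 > Clinic D/second 15 > Clinic P/second 6 > Clinic M/second 5 > Clinic E/second 3.
Clinic M/first (28): +25 ; 95 left.
Fill Clinic P first block (15 at 27) ; 80 left.
Clinic R first at 25: fill all 20 ; 60 left.
Clinic R second at 24: fill all 25 ; 35 left.
Clinic E first at 23: only 35 left, fill 35.
Total = 28×25 + 27×15 + 25×20 + 24×25 + 23×35 = 3010.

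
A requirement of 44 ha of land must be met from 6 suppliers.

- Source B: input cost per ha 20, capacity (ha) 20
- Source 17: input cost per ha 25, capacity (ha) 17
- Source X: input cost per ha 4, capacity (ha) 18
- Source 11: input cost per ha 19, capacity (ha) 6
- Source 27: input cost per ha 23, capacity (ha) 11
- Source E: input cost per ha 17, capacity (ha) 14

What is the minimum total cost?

544

Cheapest first:
Source X at 4: take all 18 ha → 26 still needed.
Source E at 17: take all 14 ha → 12 still needed.
Source 11 at 19: take all 6 ha → 6 still needed.
Source B (20): take the remaining 6 → done.
Source 27, Source 17: unused.
Cost = 18×4 + 14×17 + 6×19 + 6×20 = 544.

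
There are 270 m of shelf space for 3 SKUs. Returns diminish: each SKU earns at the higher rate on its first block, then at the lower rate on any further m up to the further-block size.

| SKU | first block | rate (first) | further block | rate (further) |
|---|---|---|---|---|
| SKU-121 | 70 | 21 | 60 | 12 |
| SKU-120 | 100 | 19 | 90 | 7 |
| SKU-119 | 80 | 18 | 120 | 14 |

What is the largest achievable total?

Order all 6 blocks by rate: SKU-121/T1 21 > SKU-120/T1 19 > SKU-119/T1 18 > SKU-119/T2 14 > SKU-121/T2 12 > SKU-120/T2 7.
Fill SKU-121 T1 block (70 at 21) ; 200 left.
Fill SKU-120 T1 block (100 at 19) ; 100 left.
Fill SKU-119 T1 block (80 at 18) ; 20 left.
SKU-119/T2: +20 of 120 at 14; pool empty.
Total = 21×70 + 19×100 + 18×80 + 14×20 = 5090.

5090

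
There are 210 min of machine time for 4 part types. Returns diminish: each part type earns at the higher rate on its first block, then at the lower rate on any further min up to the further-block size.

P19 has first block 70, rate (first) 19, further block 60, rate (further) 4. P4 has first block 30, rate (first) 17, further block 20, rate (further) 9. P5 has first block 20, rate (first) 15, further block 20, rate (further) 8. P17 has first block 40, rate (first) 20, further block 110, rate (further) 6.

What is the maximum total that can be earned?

3340

Rank every tier by rate: P17/first 20 > P19/first 19 > P4/first 17 > P5/first 15 > P4/second 9 > P5/second 8 > P17/second 6 > P19/second 4.
P17 first at 20: fill all 40 — 170 left.
Fill P19 first block (70 at 19) — 100 left.
P4 first at 17: fill all 30 — 70 left.
P5/first (15): +20 — 50 left.
Fill P4 second block (20 at 9) — 30 left.
P5/second (8): +20 — 10 left.
P17 second at 6: only 10 left, fill 10.
Total = 20×40 + 19×70 + 17×30 + 15×20 + 9×20 + 8×20 + 6×10 = 3340.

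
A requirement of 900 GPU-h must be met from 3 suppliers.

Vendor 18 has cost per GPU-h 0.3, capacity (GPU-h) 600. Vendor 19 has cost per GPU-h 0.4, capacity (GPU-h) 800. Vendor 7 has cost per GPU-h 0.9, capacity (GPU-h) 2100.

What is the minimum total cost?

300

Use suppliers in increasing cost order.
Vendor 18 (0.3): use full 600 — 300 GPU-h to go.
Vendor 19 at 0.4: take 300 of its 800 — requirement met.
Vendor 7: unused.
Cost = 600×0.3 + 300×0.4 = 300.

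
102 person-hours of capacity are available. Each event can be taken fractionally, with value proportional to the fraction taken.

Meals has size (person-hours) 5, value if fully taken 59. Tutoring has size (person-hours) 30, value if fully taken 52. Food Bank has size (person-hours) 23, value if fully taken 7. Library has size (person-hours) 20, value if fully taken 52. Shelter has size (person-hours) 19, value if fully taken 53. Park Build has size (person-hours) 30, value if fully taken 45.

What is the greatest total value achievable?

258

Sort by value density: Meals 59/5≈11.8, Shelter 53/19≈2.79, Library 52/20≈2.6, Tutoring 52/30≈1.73, Park Build 45/30≈1.5, Food Bank 7/23≈0.304.
Meals: take in full, 5 person-hours for value 59 — 97 left.
All 19 person-hours of Shelter fit (value 53) — 78 remain.
Library: take in full, 20 person-hours for value 52 — 58 left.
Take all of Tutoring (30 person-hours, value 52) — 28 person-hours left.
28 person-hours left: a 28/30 share of Park Build gives 45×28/30 = 42.
Total value = 258.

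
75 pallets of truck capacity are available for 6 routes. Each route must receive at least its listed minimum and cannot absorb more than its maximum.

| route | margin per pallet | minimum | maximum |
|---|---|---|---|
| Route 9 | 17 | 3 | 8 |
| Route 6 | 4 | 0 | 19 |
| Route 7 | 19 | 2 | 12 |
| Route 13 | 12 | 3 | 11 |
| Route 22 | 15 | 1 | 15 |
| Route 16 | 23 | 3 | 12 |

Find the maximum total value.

1065

Meeting every minimum uses 3+0+2+3+1+3 = 12 pallets, leaving 63.
Rank by margin per pallet: Route 16 23 > Route 7 19 > Route 9 17 > Route 22 15 > Route 13 12 > Route 6 4.
Route 16: +9 to 12 (cap) ; 54 left.
Route 7 takes 10 more to reach its cap of 12 ; 44 left.
Route 9: +5 to 8 (cap) ; 39 left.
Route 22 takes 14 more to reach its cap of 15 ; 25 left.
Give Route 13 8 more to hit its cap of 11 ; 17 left.
Route 6: +17 (room for 19) → 17. Pool exhausted.
Total = 17×8 + 4×17 + 19×12 + 12×11 + 15×15 + 23×12 = 1065.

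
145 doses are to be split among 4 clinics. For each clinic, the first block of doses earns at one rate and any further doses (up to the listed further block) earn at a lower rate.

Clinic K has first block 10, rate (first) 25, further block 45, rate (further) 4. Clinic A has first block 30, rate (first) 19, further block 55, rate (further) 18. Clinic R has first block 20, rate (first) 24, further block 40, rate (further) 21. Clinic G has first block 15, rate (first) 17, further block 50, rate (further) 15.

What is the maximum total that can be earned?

2950

Rank every tier by rate: Clinic K/first 25 > Clinic R/first 24 > Clinic R/second 21 > Clinic A/first 19 > Clinic A/second 18 > Clinic G/first 17 > Clinic G/second 15 > Clinic K/second 4.
Clinic K first at 25: fill all 10 ; 135 left.
Clinic R first at 24: fill all 20 ; 115 left.
Clinic R/second (21): +40 ; 75 left.
Clinic A/first (19): +30 ; 45 left.
Clinic A second at 18: only 45 left, fill 45.
Total = 25×10 + 24×20 + 21×40 + 19×30 + 18×45 = 2950.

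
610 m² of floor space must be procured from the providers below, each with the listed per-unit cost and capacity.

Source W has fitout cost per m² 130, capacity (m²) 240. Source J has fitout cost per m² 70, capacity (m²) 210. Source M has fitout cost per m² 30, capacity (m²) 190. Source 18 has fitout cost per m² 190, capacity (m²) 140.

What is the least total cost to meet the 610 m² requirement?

47700

Cheapest first:
Source M at 30: take all 190 m² — 420 still needed.
Take 210 from Source J at 70 — need 210 more.
Take 210 from Source W at 130 to finish.
Source 18: unused.
Cost = 190×30 + 210×70 + 210×130 = 47700.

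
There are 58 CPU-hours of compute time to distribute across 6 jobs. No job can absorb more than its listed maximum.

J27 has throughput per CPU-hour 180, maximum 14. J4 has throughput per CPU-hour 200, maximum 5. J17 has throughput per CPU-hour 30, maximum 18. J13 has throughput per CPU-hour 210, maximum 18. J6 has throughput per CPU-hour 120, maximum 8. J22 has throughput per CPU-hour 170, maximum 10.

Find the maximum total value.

10050

Order the jobs by throughput per CPU-hour: J13 210 > J4 200 > J27 180 > J22 170 > J6 120 > J17 30.
Give J13 18 to hit its cap of 18 ; 40 left.
Give J4 5 to hit its cap of 5 ; 35 left.
Give J27 14 to hit its cap of 14 ; 21 left.
J22: +10 to 10 (cap) ; 11 left.
J6 takes 8 to reach its cap of 8 ; 3 left.
Only 3 left; J17 takes them to reach 3.
Total = 180×14 + 200×5 + 30×3 + 210×18 + 120×8 + 170×10 = 10050.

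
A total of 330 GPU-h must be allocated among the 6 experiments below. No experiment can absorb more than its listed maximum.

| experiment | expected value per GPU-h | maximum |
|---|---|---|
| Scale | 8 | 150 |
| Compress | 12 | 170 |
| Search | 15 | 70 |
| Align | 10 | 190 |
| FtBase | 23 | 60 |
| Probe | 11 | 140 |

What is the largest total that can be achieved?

4800

Rank by expected value per GPU-h: FtBase 23 > Search 15 > Compress 12 > Probe 11 > Align 10 > Scale 8.
Give FtBase 60 to hit its cap of 60 → 270 left.
Give Search 70 to hit its cap of 70 → 200 left.
Give Compress 170 to hit its cap of 170 → 30 left.
Probe has room for 140 but only 30 remain, so it gets 30.
Total = 12×170 + 15×70 + 23×60 + 11×30 = 4800.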